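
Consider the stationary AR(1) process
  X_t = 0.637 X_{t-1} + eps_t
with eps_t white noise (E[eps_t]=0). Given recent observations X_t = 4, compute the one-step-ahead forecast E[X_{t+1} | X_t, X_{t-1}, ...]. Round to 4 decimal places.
E[X_{t+1} \mid \mathcal F_t] = 2.5480

For an AR(p) model X_t = c + sum_i phi_i X_{t-i} + eps_t, the
one-step-ahead conditional mean is
  E[X_{t+1} | X_t, ...] = c + sum_i phi_i X_{t+1-i}.
Substitute known values:
  E[X_{t+1} | ...] = (0.637) * (4)
                   = 2.5480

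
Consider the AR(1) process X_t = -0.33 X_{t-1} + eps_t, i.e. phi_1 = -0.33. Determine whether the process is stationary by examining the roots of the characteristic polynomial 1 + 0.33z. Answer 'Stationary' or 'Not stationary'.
\text{Stationary}

The AR(p) characteristic polynomial is P(z) = 1 + 0.33z.
Stationarity requires all roots to lie outside the unit circle, i.e. |z| > 1 for every root.
This is linear in z: 1 + (0.33) z = 0  =>  z = -1/(0.33) = -3.030303,  |z| = 3.030303.
Moduli of all roots: 3.0303.
All moduli strictly greater than 1? Yes.
Verdict: Stationary.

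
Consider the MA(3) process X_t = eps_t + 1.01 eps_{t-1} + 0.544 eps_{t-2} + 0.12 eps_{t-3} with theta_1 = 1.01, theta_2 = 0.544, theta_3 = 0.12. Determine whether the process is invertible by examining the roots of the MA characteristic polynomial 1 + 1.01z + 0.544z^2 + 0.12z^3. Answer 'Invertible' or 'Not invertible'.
\text{Invertible}

The MA(q) characteristic polynomial is P(z) = 1 + 1.01z + 0.544z^2 + 0.12z^3.
Invertibility requires all roots to lie outside the unit circle, i.e. |z| > 1 for every root.
Degree 3: look for a simple real root z0 first, then factor out (1 - z/z0) and solve the remaining quadratic.
Testing z0 = -2.5: P(-2.5) = 1 + (1.01)(-2.5) + (0.544)(-2.5)^2 + (0.12)(-2.5)^3
  = 1 + (-2.525) + (3.4) + (-1.875) = 0.  So z_0 = -2.5 is a root, |z_0| = 2.5.
Divide out the factor (1 + 0.4 z) = (1 - z/z0) (since 1/z0 = -0.4):
  P(z) = (1 + 0.4 z)(1 + (0.61) z + (0.3) z^2)
  [check: z-coef 0.61 - (-0.4) = 1.01; z^2-coef 0.3 - (-0.4)(0.61) = 0.544; z^3-coef -(-0.4)(0.3) = 0.12.]
Remaining roots from the quadratic factor 1 + (0.61) z + (0.3) z^2:
  Set 1 + (0.61) z + (0.3) z^2 = 0, i.e. a z^2 + b z + c = 0 with a = 0.3, b = 0.61, c = 1.
  Discriminant D = b^2 - 4ac = (0.61)^2 - 4*(0.3)*1 = 0.3721 - (1.2) = -0.8279.
  D < 0, so the roots are the complex-conjugate pair z = (-b +/- i sqrt(-D)) / (2a) = -1.0167 +/- 1.5165i.
  For a conjugate pair |z|^2 = z * conj(z) = (product of roots) = c/a = 1/(0.3) = 3.333333, so |z| = sqrt(3.333333) = 1.8257 for both roots.
Moduli of all roots: 2.5000, 1.8257, 1.8257.
All moduli strictly greater than 1? Yes.
Verdict: Invertible.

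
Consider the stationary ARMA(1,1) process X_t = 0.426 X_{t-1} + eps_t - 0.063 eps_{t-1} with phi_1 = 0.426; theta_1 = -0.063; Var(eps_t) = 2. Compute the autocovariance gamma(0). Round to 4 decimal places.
\gamma(0) = 2.3220

Multiply the model equation by X_{t-k} and take expectations. With theta_0 = psi_0 = 1 and psi_j the MA(infinity) weights, this gives
  gamma(k) - sum_i phi_i gamma(k-i) = c_k,
  c_k = sigma^2 * sum_{j=k..q} theta_j psi_{j-k}   (c_k = 0 for k > q),
using gamma(-m) = gamma(m).
psi-weights needed (psi_j = theta_j + sum_i phi_i psi_{j-i}):
  psi_1 = theta_1 + phi_1 = -0.063 + (0.426) = 0.363
Right-hand sides:
  c_0 = sigma^2 (1 + theta_1 psi_1) = 2 * (1 + (-0.063)(0.363)) = 2 * 0.977131 = 1.954262
  c_1 = sigma^2 theta_1 = 2 * (-0.063) = -0.126
  c_2 = 0
Equations for k = 0 and k = 1 (AR order 1):
  gamma(0) = phi_1 gamma(1) + c_0
  gamma(1) = phi_1 gamma(0) + c_1
Substituting the second into the first: gamma(0) (1 - phi_1^2) = c_0 + phi_1 c_1, so
  gamma(0) = (c_0 + phi_1 c_1) / (1 - phi_1^2) = (1.954262 + (0.426)(-0.126)) / (1 - (0.426)^2) = 1.900586 / 0.818524 = 2.321967.
Therefore gamma(0) = 2.3220 (to 4 decimal places).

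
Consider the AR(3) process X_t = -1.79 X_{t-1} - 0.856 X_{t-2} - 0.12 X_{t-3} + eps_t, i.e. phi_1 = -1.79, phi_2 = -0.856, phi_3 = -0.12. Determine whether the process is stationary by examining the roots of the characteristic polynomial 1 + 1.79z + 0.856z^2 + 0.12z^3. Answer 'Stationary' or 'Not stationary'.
\text{Not stationary}

The AR(p) characteristic polynomial is P(z) = 1 + 1.79z + 0.856z^2 + 0.12z^3.
Stationarity requires all roots to lie outside the unit circle, i.e. |z| > 1 for every root.
Degree 3: look for a simple real root z0 first, then factor out (1 - z/z0) and solve the remaining quadratic.
Testing z0 = -2.5: P(-2.5) = 1 + (1.79)(-2.5) + (0.856)(-2.5)^2 + (0.12)(-2.5)^3
  = 1 + (-4.475) + (5.35) + (-1.875) = 0.  So z_0 = -2.5 is a root, |z_0| = 2.5.
Divide out the factor (1 + 0.4 z) = (1 - z/z0) (since 1/z0 = -0.4):
  P(z) = (1 + 0.4 z)(1 + (1.39) z + (0.3) z^2)
  [check: z-coef 1.39 - (-0.4) = 1.79; z^2-coef 0.3 - (-0.4)(1.39) = 0.856; z^3-coef -(-0.4)(0.3) = 0.12.]
Remaining roots from the quadratic factor 1 + (1.39) z + (0.3) z^2:
  Set 1 + (1.39) z + (0.3) z^2 = 0, i.e. a z^2 + b z + c = 0 with a = 0.3, b = 1.39, c = 1.
  Discriminant D = b^2 - 4ac = (1.39)^2 - 4*(0.3)*1 = 1.9321 - (1.2) = 0.7321.
  D >= 0, so the roots are real: z = (-b +/- sqrt(D)) / (2a) = (-1.39 +/- 0.855628) / (0.6).
    z_1 = (-1.39 + 0.855628) / (0.6) = -0.8906,   |z_1| = 0.8906.
    z_2 = (-1.39 - 0.855628) / (0.6) = -3.7427,   |z_2| = 3.7427.
Moduli of all roots: 2.5000, 0.8906, 3.7427.
All moduli strictly greater than 1? No.
Verdict: Not stationary.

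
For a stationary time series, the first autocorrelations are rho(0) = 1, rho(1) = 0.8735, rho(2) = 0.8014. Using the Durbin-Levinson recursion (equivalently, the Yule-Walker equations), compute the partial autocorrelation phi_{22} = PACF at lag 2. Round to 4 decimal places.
\phi_{22} = 0.1620

The PACF at lag k is phi_{kk}, the last component of the solution
to the Yule-Walker system G_k phi = r_k where
  (G_k)_{ij} = rho(|i - j|), (r_k)_i = rho(i), i,j = 1..k.
Equivalently, Durbin-Levinson gives phi_{kk} iteratively:
  phi_{11} = rho(1)
  phi_{kk} = [rho(k) - sum_{j=1..k-1} phi_{k-1,j} rho(k-j)]
            / [1 - sum_{j=1..k-1} phi_{k-1,j} rho(j)],
  phi_{k,j} = phi_{k-1,j} - phi_{kk} phi_{k-1,k-j},  j = 1..k-1.
Step k = 1:
  phi_11 = rho(1) = 0.8735.
Step k = 2:
  phi_22 = [rho(2) - phi_11 rho(1)] / [1 - phi_11 rho(1)] = [0.8014 - (0.8735)(0.8735)] / [1 - (0.8735)(0.8735)]
         = 0.03839775 / 0.23699775 = 0.162.
Therefore phi_{22} = 0.1620.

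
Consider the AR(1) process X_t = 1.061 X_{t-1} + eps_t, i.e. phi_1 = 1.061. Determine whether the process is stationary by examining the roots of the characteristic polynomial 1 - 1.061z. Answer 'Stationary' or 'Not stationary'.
\text{Not stationary}

The AR(p) characteristic polynomial is P(z) = 1 - 1.061z.
Stationarity requires all roots to lie outside the unit circle, i.e. |z| > 1 for every root.
This is linear in z: 1 + (-1.061) z = 0  =>  z = -1/(-1.061) = 0.942507,  |z| = 0.942507.
Moduli of all roots: 0.9425.
All moduli strictly greater than 1? No.
Verdict: Not stationary.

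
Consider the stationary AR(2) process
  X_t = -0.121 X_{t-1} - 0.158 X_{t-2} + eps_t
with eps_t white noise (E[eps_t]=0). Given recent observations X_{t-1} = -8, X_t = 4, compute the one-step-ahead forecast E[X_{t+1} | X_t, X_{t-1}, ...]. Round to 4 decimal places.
E[X_{t+1} \mid \mathcal F_t] = 0.7800

For an AR(p) model X_t = c + sum_i phi_i X_{t-i} + eps_t, the
one-step-ahead conditional mean is
  E[X_{t+1} | X_t, ...] = c + sum_i phi_i X_{t+1-i}.
Substitute known values:
  E[X_{t+1} | ...] = (-0.121) * (4) + (-0.158) * (-8)
                   = 0.7800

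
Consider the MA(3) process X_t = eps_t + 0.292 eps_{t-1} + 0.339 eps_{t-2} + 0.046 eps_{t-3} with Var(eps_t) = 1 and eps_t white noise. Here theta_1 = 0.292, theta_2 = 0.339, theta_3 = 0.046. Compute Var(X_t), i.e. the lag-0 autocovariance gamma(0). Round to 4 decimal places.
\gamma(0) = 1.2023

For an MA(q) process X_t = eps_t + sum_i theta_i eps_{t-i} with
Var(eps_t) = sigma^2, the variance is
  gamma(0) = sigma^2 * (1 + sum_i theta_i^2).
  sum_i theta_i^2 = (0.292)^2 + (0.339)^2 + (0.046)^2 = 0.085264 + 0.114921 + 0.002116 = 0.202301.
  gamma(0) = 1 * (1 + 0.202301) = 1 * 1.202301 = 1.202301, which rounds to 1.2023.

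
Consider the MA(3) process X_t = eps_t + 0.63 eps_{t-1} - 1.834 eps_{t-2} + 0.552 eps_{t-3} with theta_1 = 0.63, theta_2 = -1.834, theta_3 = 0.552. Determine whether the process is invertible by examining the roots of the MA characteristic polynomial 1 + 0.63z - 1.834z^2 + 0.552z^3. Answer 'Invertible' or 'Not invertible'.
\text{Not invertible}

The MA(q) characteristic polynomial is P(z) = 1 + 0.63z - 1.834z^2 + 0.552z^3.
Invertibility requires all roots to lie outside the unit circle, i.e. |z| > 1 for every root.
Degree 3: look for a simple real root z0 first, then factor out (1 - z/z0) and solve the remaining quadratic.
Testing z0 = 1.25: P(1.25) = 1 + (0.63)(1.25) + (-1.834)(1.25)^2 + (0.552)(1.25)^3
  = 1 + (0.7875) + (-2.865625) + (1.078125) = 0.  So z_0 = 1.25 is a root, |z_0| = 1.25.
Divide out the factor (1 - 0.8 z) = (1 - z/z0) (since 1/z0 = 0.8):
  P(z) = (1 - 0.8 z)(1 + (1.43) z + (-0.69) z^2)
  [check: z-coef 1.43 - (0.8) = 0.63; z^2-coef -0.69 - (0.8)(1.43) = -1.834; z^3-coef -(0.8)(-0.69) = 0.552.]
Remaining roots from the quadratic factor 1 + (1.43) z + (-0.69) z^2:
  Set 1 + (1.43) z + (-0.69) z^2 = 0, i.e. a z^2 + b z + c = 0 with a = -0.69, b = 1.43, c = 1.
  Discriminant D = b^2 - 4ac = (1.43)^2 - 4*(-0.69)*1 = 2.0449 - (-2.76) = 4.8049.
  D >= 0, so the roots are real: z = (-b +/- sqrt(D)) / (2a) = (-1.43 +/- 2.192008) / (-1.38).
    z_1 = (-1.43 + 2.192008) / (-1.38) = -0.5522,   |z_1| = 0.5522.
    z_2 = (-1.43 - 2.192008) / (-1.38) = 2.6246,   |z_2| = 2.6246.
Moduli of all roots: 1.2500, 0.5522, 2.6246.
All moduli strictly greater than 1? No.
Verdict: Not invertible.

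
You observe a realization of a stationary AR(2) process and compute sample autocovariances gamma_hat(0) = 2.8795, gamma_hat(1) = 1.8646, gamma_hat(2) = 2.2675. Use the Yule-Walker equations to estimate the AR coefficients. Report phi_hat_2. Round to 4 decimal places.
\hat\phi_{2} = 0.6340

The Yule-Walker equations for an AR(p) process read, in matrix form,
  Gamma_p phi = r_p,   with   (Gamma_p)_{ij} = gamma(|i - j|),
                       (r_p)_i = gamma(i),   i,j = 1..p.
Substitute the sample gammas (Toeplitz matrix and right-hand side of size 2):
  Gamma_p = [[2.8795, 1.8646], [1.8646, 2.8795]]
  r_p     = [1.8646, 2.2675]
Written out:
  2.8795 phi_1 + 1.8646 phi_2 = 1.8646
  1.8646 phi_1 + 2.8795 phi_2 = 2.2675
Solve by Cramer's rule:
  det = gamma(0)^2 - gamma(1)^2 = (2.8795)^2 - (1.8646)^2 = 8.29152025 - 3.47673316 = 4.81478709
  phi_hat_1 = [gamma(1) gamma(0) - gamma(1) gamma(2)] / det = [(1.8646)(2.8795) - (1.8646)(2.2675)] / 4.81478709 = 1.1411352 / 4.81478709 = 0.237
  phi_hat_2 = [gamma(0) gamma(2) - gamma(1)^2] / det = [(2.8795)(2.2675) - (1.8646)^2] / 4.81478709 = 3.05253309 / 4.81478709 = 0.634
So phi_hat = [0.2370, 0.6340].
Therefore phi_hat_2 = 0.6340.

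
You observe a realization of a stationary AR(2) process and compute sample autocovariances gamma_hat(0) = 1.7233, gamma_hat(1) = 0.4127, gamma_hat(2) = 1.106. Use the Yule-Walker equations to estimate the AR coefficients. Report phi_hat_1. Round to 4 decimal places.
\hat\phi_{1} = 0.0910

The Yule-Walker equations for an AR(p) process read, in matrix form,
  Gamma_p phi = r_p,   with   (Gamma_p)_{ij} = gamma(|i - j|),
                       (r_p)_i = gamma(i),   i,j = 1..p.
Substitute the sample gammas (Toeplitz matrix and right-hand side of size 2):
  Gamma_p = [[1.7233, 0.4127], [0.4127, 1.7233]]
  r_p     = [0.4127, 1.106]
Written out:
  1.7233 phi_1 + 0.4127 phi_2 = 0.4127
  0.4127 phi_1 + 1.7233 phi_2 = 1.106
Solve by Cramer's rule:
  det = gamma(0)^2 - gamma(1)^2 = (1.7233)^2 - (0.4127)^2 = 2.96976289 - 0.17032129 = 2.7994416
  phi_hat_1 = [gamma(1) gamma(0) - gamma(1) gamma(2)] / det = [(0.4127)(1.7233) - (0.4127)(1.106)] / 2.7994416 = 0.25475971 / 2.7994416 = 0.091
  phi_hat_2 = [gamma(0) gamma(2) - gamma(1)^2] / det = [(1.7233)(1.106) - (0.4127)^2] / 2.7994416 = 1.73564851 / 2.7994416 = 0.62
So phi_hat = [0.0910, 0.6200].
Therefore phi_hat_1 = 0.0910.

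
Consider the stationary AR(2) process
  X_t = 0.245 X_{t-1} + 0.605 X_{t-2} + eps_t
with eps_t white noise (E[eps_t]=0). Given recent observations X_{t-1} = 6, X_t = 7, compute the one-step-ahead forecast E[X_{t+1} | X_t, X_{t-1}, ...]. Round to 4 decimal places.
E[X_{t+1} \mid \mathcal F_t] = 5.3450

For an AR(p) model X_t = c + sum_i phi_i X_{t-i} + eps_t, the
one-step-ahead conditional mean is
  E[X_{t+1} | X_t, ...] = c + sum_i phi_i X_{t+1-i}.
Substitute known values:
  E[X_{t+1} | ...] = (0.245) * (7) + (0.605) * (6)
                   = 5.3450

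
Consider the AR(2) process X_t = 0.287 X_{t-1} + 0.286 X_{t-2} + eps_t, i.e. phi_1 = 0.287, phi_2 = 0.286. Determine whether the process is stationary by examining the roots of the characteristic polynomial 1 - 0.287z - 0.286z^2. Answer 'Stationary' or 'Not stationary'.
\text{Stationary}

The AR(p) characteristic polynomial is P(z) = 1 - 0.287z - 0.286z^2.
Stationarity requires all roots to lie outside the unit circle, i.e. |z| > 1 for every root.
Set 1 + (-0.287) z + (-0.286) z^2 = 0, i.e. a z^2 + b z + c = 0 with a = -0.286, b = -0.287, c = 1.
Discriminant D = b^2 - 4ac = (-0.287)^2 - 4*(-0.286)*1 = 0.082369 - (-1.144) = 1.226369.
D >= 0, so the roots are real: z = (-b +/- sqrt(D)) / (2a) = (0.287 +/- 1.107415) / (-0.572).
  z_1 = (0.287 + 1.107415) / (-0.572) = -2.4378,   |z_1| = 2.4378.
  z_2 = (0.287 - 1.107415) / (-0.572) = 1.4343,   |z_2| = 1.4343.
Moduli of all roots: 2.4378, 1.4343.
All moduli strictly greater than 1? Yes.
Verdict: Stationary.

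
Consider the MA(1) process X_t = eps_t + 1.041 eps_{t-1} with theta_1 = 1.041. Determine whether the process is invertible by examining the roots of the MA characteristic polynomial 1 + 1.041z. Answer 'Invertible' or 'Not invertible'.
\text{Not invertible}

The MA(q) characteristic polynomial is P(z) = 1 + 1.041z.
Invertibility requires all roots to lie outside the unit circle, i.e. |z| > 1 for every root.
This is linear in z: 1 + (1.041) z = 0  =>  z = -1/(1.041) = -0.960615,  |z| = 0.960615.
Moduli of all roots: 0.9606.
All moduli strictly greater than 1? No.
Verdict: Not invertible.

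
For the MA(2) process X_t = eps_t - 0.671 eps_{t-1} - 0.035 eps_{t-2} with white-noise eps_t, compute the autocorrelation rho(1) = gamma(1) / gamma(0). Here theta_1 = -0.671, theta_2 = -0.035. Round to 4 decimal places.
\rho(1) = -0.4461

For an MA(q) process with theta_0 = 1, the autocovariance is
  gamma(k) = sigma^2 * sum_{i=0..q-k} theta_i * theta_{i+k},
and rho(k) = gamma(k) / gamma(0). Sigma^2 cancels.
  numerator   = (1)*(-0.671) + (-0.671)*(-0.035) = -0.647515.
  denominator = (1)^2 + (-0.671)^2 + (-0.035)^2 = 1.451466.
  rho(1) = -0.647515 / 1.451466 = -0.4461.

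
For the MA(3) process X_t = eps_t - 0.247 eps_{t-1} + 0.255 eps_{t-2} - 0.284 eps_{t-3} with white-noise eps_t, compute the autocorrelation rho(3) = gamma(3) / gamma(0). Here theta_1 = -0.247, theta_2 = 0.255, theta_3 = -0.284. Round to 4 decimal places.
\rho(3) = -0.2354

For an MA(q) process with theta_0 = 1, the autocovariance is
  gamma(k) = sigma^2 * sum_{i=0..q-k} theta_i * theta_{i+k},
and rho(k) = gamma(k) / gamma(0). Sigma^2 cancels.
  numerator   = (1)*(-0.284) = -0.284.
  denominator = (1)^2 + (-0.247)^2 + (0.255)^2 + (-0.284)^2 = 1.20669.
  rho(3) = -0.284 / 1.20669 = -0.2354.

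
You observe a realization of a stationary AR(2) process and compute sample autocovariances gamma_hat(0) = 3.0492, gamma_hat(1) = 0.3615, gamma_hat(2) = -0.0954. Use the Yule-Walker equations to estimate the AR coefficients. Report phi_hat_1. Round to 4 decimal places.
\hat\phi_{1} = 0.1240

The Yule-Walker equations for an AR(p) process read, in matrix form,
  Gamma_p phi = r_p,   with   (Gamma_p)_{ij} = gamma(|i - j|),
                       (r_p)_i = gamma(i),   i,j = 1..p.
Substitute the sample gammas (Toeplitz matrix and right-hand side of size 2):
  Gamma_p = [[3.0492, 0.3615], [0.3615, 3.0492]]
  r_p     = [0.3615, -0.0954]
Written out:
  3.0492 phi_1 + 0.3615 phi_2 = 0.3615
  0.3615 phi_1 + 3.0492 phi_2 = -0.0954
Solve by Cramer's rule:
  det = gamma(0)^2 - gamma(1)^2 = (3.0492)^2 - (0.3615)^2 = 9.29762064 - 0.13068225 = 9.16693839
  phi_hat_1 = [gamma(1) gamma(0) - gamma(1) gamma(2)] / det = [(0.3615)(3.0492) - (0.3615)(-0.0954)] / 9.16693839 = 1.1367729 / 9.16693839 = 0.124
  phi_hat_2 = [gamma(0) gamma(2) - gamma(1)^2] / det = [(3.0492)(-0.0954) - (0.3615)^2] / 9.16693839 = -0.42157593 / 9.16693839 = -0.046
So phi_hat = [0.1240, -0.0460].
Therefore phi_hat_1 = 0.1240.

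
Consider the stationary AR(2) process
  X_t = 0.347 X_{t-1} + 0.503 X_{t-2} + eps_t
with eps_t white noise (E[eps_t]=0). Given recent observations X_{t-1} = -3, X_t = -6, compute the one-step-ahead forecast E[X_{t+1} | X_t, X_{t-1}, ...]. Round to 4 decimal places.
E[X_{t+1} \mid \mathcal F_t] = -3.5910

For an AR(p) model X_t = c + sum_i phi_i X_{t-i} + eps_t, the
one-step-ahead conditional mean is
  E[X_{t+1} | X_t, ...] = c + sum_i phi_i X_{t+1-i}.
Substitute known values:
  E[X_{t+1} | ...] = (0.347) * (-6) + (0.503) * (-3)
                   = -3.5910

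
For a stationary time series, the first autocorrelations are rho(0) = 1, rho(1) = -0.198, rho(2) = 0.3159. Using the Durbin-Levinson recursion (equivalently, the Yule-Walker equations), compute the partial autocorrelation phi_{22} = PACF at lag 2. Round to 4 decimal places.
\phi_{22} = 0.2880

The PACF at lag k is phi_{kk}, the last component of the solution
to the Yule-Walker system G_k phi = r_k where
  (G_k)_{ij} = rho(|i - j|), (r_k)_i = rho(i), i,j = 1..k.
Equivalently, Durbin-Levinson gives phi_{kk} iteratively:
  phi_{11} = rho(1)
  phi_{kk} = [rho(k) - sum_{j=1..k-1} phi_{k-1,j} rho(k-j)]
            / [1 - sum_{j=1..k-1} phi_{k-1,j} rho(j)],
  phi_{k,j} = phi_{k-1,j} - phi_{kk} phi_{k-1,k-j},  j = 1..k-1.
Step k = 1:
  phi_11 = rho(1) = -0.198.
Step k = 2:
  phi_22 = [rho(2) - phi_11 rho(1)] / [1 - phi_11 rho(1)] = [0.3159 - (-0.198)(-0.198)] / [1 - (-0.198)(-0.198)]
         = 0.276696 / 0.960796 = 0.288.
Therefore phi_{22} = 0.2880.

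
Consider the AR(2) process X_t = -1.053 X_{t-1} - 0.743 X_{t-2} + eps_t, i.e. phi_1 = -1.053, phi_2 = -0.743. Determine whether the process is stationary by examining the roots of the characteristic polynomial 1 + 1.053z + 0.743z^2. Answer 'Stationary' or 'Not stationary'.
\text{Stationary}

The AR(p) characteristic polynomial is P(z) = 1 + 1.053z + 0.743z^2.
Stationarity requires all roots to lie outside the unit circle, i.e. |z| > 1 for every root.
Set 1 + (1.053) z + (0.743) z^2 = 0, i.e. a z^2 + b z + c = 0 with a = 0.743, b = 1.053, c = 1.
Discriminant D = b^2 - 4ac = (1.053)^2 - 4*(0.743)*1 = 1.108809 - (2.972) = -1.863191.
D < 0, so the roots are the complex-conjugate pair z = (-b +/- i sqrt(-D)) / (2a) = -0.7086 +/- 0.9186i.
For a conjugate pair |z|^2 = z * conj(z) = (product of roots) = c/a = 1/(0.743) = 1.345895, so |z| = sqrt(1.345895) = 1.1601 for both roots.
Moduli of all roots: 1.1601, 1.1601.
All moduli strictly greater than 1? Yes.
Verdict: Stationary.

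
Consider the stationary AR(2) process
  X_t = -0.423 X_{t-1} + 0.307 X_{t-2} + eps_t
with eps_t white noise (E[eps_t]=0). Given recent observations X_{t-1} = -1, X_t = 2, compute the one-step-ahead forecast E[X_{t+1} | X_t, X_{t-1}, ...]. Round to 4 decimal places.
E[X_{t+1} \mid \mathcal F_t] = -1.1530

For an AR(p) model X_t = c + sum_i phi_i X_{t-i} + eps_t, the
one-step-ahead conditional mean is
  E[X_{t+1} | X_t, ...] = c + sum_i phi_i X_{t+1-i}.
Substitute known values:
  E[X_{t+1} | ...] = (-0.423) * (2) + (0.307) * (-1)
                   = -1.1530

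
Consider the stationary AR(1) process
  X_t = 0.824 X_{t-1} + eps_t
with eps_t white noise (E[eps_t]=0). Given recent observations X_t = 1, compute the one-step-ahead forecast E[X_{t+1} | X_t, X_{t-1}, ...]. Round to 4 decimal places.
E[X_{t+1} \mid \mathcal F_t] = 0.8240

For an AR(p) model X_t = c + sum_i phi_i X_{t-i} + eps_t, the
one-step-ahead conditional mean is
  E[X_{t+1} | X_t, ...] = c + sum_i phi_i X_{t+1-i}.
Substitute known values:
  E[X_{t+1} | ...] = (0.824) * (1)
                   = 0.8240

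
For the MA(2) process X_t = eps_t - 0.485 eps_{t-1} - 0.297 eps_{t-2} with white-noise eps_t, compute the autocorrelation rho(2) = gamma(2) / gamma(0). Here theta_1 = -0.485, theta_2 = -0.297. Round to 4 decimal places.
\rho(2) = -0.2244

For an MA(q) process with theta_0 = 1, the autocovariance is
  gamma(k) = sigma^2 * sum_{i=0..q-k} theta_i * theta_{i+k},
and rho(k) = gamma(k) / gamma(0). Sigma^2 cancels.
  numerator   = (1)*(-0.297) = -0.297.
  denominator = (1)^2 + (-0.485)^2 + (-0.297)^2 = 1.323434.
  rho(2) = -0.297 / 1.323434 = -0.2244.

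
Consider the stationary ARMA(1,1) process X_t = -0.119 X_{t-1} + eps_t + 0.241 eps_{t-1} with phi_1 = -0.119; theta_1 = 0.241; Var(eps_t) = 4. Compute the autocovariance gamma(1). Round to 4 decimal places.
\gamma(1) = 0.4808

Multiply the model equation by X_{t-k} and take expectations. With theta_0 = psi_0 = 1 and psi_j the MA(infinity) weights, this gives
  gamma(k) - sum_i phi_i gamma(k-i) = c_k,
  c_k = sigma^2 * sum_{j=k..q} theta_j psi_{j-k}   (c_k = 0 for k > q),
using gamma(-m) = gamma(m).
psi-weights needed (psi_j = theta_j + sum_i phi_i psi_{j-i}):
  psi_1 = theta_1 + phi_1 = 0.241 + (-0.119) = 0.122
Right-hand sides:
  c_0 = sigma^2 (1 + theta_1 psi_1) = 4 * (1 + (0.241)(0.122)) = 4 * 1.029402 = 4.117608
  c_1 = sigma^2 theta_1 = 4 * (0.241) = 0.964
  c_2 = 0
Equations for k = 0 and k = 1 (AR order 1):
  gamma(0) = phi_1 gamma(1) + c_0
  gamma(1) = phi_1 gamma(0) + c_1
Substituting the second into the first: gamma(0) (1 - phi_1^2) = c_0 + phi_1 c_1, so
  gamma(0) = (c_0 + phi_1 c_1) / (1 - phi_1^2) = (4.117608 + (-0.119)(0.964)) / (1 - (-0.119)^2) = 4.002892 / 0.985839 = 4.060391.
  gamma(1) = phi_1 gamma(0) + c_1 = (-0.119)(4.060391) + (0.964) = 0.480813.
Therefore gamma(1) = 0.4808 (to 4 decimal places).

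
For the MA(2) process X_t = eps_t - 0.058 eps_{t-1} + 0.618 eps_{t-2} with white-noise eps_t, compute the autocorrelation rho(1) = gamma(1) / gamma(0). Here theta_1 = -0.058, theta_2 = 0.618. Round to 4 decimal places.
\rho(1) = -0.0677

For an MA(q) process with theta_0 = 1, the autocovariance is
  gamma(k) = sigma^2 * sum_{i=0..q-k} theta_i * theta_{i+k},
and rho(k) = gamma(k) / gamma(0). Sigma^2 cancels.
  numerator   = (1)*(-0.058) + (-0.058)*(0.618) = -0.093844.
  denominator = (1)^2 + (-0.058)^2 + (0.618)^2 = 1.385288.
  rho(1) = -0.093844 / 1.385288 = -0.0677.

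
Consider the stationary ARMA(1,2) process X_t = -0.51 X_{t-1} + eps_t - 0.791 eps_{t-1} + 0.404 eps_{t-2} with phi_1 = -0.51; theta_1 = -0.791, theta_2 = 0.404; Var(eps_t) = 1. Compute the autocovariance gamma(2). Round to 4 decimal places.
\gamma(2) = 2.1764

Multiply the model equation by X_{t-k} and take expectations. With theta_0 = psi_0 = 1 and psi_j the MA(infinity) weights, this gives
  gamma(k) - sum_i phi_i gamma(k-i) = c_k,
  c_k = sigma^2 * sum_{j=k..q} theta_j psi_{j-k}   (c_k = 0 for k > q),
using gamma(-m) = gamma(m).
psi-weights needed (psi_j = theta_j + sum_i phi_i psi_{j-i}):
  psi_1 = theta_1 + phi_1 = -0.791 + (-0.51) = -1.301
  psi_2 = theta_2 + phi_1 psi_1 = 0.404 + (-0.51)(-1.301) = 1.06751
Right-hand sides:
  c_0 = sigma^2 (1 + theta_1 psi_1 + theta_2 psi_2) = 1 * (1 + (-0.791)(-1.301) + (0.404)(1.06751)) = 1 * 2.460365 = 2.460365
  c_1 = sigma^2 (theta_1 + theta_2 psi_1) = 1 * (-0.791 + (0.404)(-1.301)) = -1.316604
  c_2 = sigma^2 theta_2 = 1 * (0.404) = 0.404
Equations for k = 0 and k = 1 (AR order 1):
  gamma(0) = phi_1 gamma(1) + c_0
  gamma(1) = phi_1 gamma(0) + c_1
Substituting the second into the first: gamma(0) (1 - phi_1^2) = c_0 + phi_1 c_1, so
  gamma(0) = (c_0 + phi_1 c_1) / (1 - phi_1^2) = (2.460365 + (-0.51)(-1.316604)) / (1 - (-0.51)^2) = 3.131833 / 0.7399 = 4.232779.
  gamma(1) = phi_1 gamma(0) + c_1 = (-0.51)(4.232779) + (-1.316604) = -3.475321.
For k = 2: gamma(2) = phi_1 gamma(1) + c_2
  = (-0.51)(-3.475321) + (0.404) = 2.176414.
Therefore gamma(2) = 2.1764 (to 4 decimal places).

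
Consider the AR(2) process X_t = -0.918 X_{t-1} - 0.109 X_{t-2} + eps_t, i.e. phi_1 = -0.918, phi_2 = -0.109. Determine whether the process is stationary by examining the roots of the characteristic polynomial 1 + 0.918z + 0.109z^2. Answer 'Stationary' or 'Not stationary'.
\text{Stationary}

The AR(p) characteristic polynomial is P(z) = 1 + 0.918z + 0.109z^2.
Stationarity requires all roots to lie outside the unit circle, i.e. |z| > 1 for every root.
Set 1 + (0.918) z + (0.109) z^2 = 0, i.e. a z^2 + b z + c = 0 with a = 0.109, b = 0.918, c = 1.
Discriminant D = b^2 - 4ac = (0.918)^2 - 4*(0.109)*1 = 0.842724 - (0.436) = 0.406724.
D >= 0, so the roots are real: z = (-b +/- sqrt(D)) / (2a) = (-0.918 +/- 0.637749) / (0.218).
  z_1 = (-0.918 + 0.637749) / (0.218) = -1.2856,   |z_1| = 1.2856.
  z_2 = (-0.918 - 0.637749) / (0.218) = -7.1365,   |z_2| = 7.1365.
Moduli of all roots: 1.2856, 7.1365.
All moduli strictly greater than 1? Yes.
Verdict: Stationary.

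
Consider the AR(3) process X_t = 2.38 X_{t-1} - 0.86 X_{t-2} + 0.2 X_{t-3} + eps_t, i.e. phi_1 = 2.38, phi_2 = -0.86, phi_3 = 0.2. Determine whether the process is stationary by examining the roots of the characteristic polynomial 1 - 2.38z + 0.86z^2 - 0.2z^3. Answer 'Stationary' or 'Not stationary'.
\text{Not stationary}

The AR(p) characteristic polynomial is P(z) = 1 - 2.38z + 0.86z^2 - 0.2z^3.
Stationarity requires all roots to lie outside the unit circle, i.e. |z| > 1 for every root.
Degree 3: look for a simple real root z0 first, then factor out (1 - z/z0) and solve the remaining quadratic.
Testing z0 = 0.5: P(0.5) = 1 + (-2.38)(0.5) + (0.86)(0.5)^2 + (-0.2)(0.5)^3
  = 1 + (-1.19) + (0.215) + (-0.025) = 0.  So z_0 = 0.5 is a root, |z_0| = 0.5.
Divide out the factor (1 - 2 z) = (1 - z/z0) (since 1/z0 = 2):
  P(z) = (1 - 2 z)(1 + (-0.38) z + (0.1) z^2)
  [check: z-coef -0.38 - (2) = -2.38; z^2-coef 0.1 - (2)(-0.38) = 0.86; z^3-coef -(2)(0.1) = -0.2.]
Remaining roots from the quadratic factor 1 + (-0.38) z + (0.1) z^2:
  Set 1 + (-0.38) z + (0.1) z^2 = 0, i.e. a z^2 + b z + c = 0 with a = 0.1, b = -0.38, c = 1.
  Discriminant D = b^2 - 4ac = (-0.38)^2 - 4*(0.1)*1 = 0.1444 - (0.4) = -0.2556.
  D < 0, so the roots are the complex-conjugate pair z = (-b +/- i sqrt(-D)) / (2a) = 1.9 +/- 2.5278i.
  For a conjugate pair |z|^2 = z * conj(z) = (product of roots) = c/a = 1/(0.1) = 10, so |z| = sqrt(10) = 3.1623 for both roots.
Moduli of all roots: 0.5000, 3.1623, 3.1623.
All moduli strictly greater than 1? No.
Verdict: Not stationary.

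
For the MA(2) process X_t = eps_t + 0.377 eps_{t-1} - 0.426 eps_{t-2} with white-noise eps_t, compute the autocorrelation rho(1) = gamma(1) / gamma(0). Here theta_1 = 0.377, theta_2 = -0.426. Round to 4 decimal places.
\rho(1) = 0.1635

For an MA(q) process with theta_0 = 1, the autocovariance is
  gamma(k) = sigma^2 * sum_{i=0..q-k} theta_i * theta_{i+k},
and rho(k) = gamma(k) / gamma(0). Sigma^2 cancels.
  numerator   = (1)*(0.377) + (0.377)*(-0.426) = 0.216398.
  denominator = (1)^2 + (0.377)^2 + (-0.426)^2 = 1.323605.
  rho(1) = 0.216398 / 1.323605 = 0.1635.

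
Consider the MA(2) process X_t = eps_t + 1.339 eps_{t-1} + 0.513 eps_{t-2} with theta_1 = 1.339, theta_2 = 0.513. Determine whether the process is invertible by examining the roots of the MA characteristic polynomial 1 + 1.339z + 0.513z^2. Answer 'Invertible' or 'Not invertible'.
\text{Invertible}

The MA(q) characteristic polynomial is P(z) = 1 + 1.339z + 0.513z^2.
Invertibility requires all roots to lie outside the unit circle, i.e. |z| > 1 for every root.
Set 1 + (1.339) z + (0.513) z^2 = 0, i.e. a z^2 + b z + c = 0 with a = 0.513, b = 1.339, c = 1.
Discriminant D = b^2 - 4ac = (1.339)^2 - 4*(0.513)*1 = 1.792921 - (2.052) = -0.259079.
D < 0, so the roots are the complex-conjugate pair z = (-b +/- i sqrt(-D)) / (2a) = -1.3051 +/- 0.4961i.
For a conjugate pair |z|^2 = z * conj(z) = (product of roots) = c/a = 1/(0.513) = 1.949318, so |z| = sqrt(1.949318) = 1.3962 for both roots.
Moduli of all roots: 1.3962, 1.3962.
All moduli strictly greater than 1? Yes.
Verdict: Invertible.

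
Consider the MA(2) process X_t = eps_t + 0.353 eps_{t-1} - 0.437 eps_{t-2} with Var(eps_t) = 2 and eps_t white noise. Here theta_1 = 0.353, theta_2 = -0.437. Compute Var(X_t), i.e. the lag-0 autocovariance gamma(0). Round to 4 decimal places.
\gamma(0) = 2.6312

For an MA(q) process X_t = eps_t + sum_i theta_i eps_{t-i} with
Var(eps_t) = sigma^2, the variance is
  gamma(0) = sigma^2 * (1 + sum_i theta_i^2).
  sum_i theta_i^2 = (0.353)^2 + (-0.437)^2 = 0.124609 + 0.190969 = 0.315578.
  gamma(0) = 2 * (1 + 0.315578) = 2 * 1.315578 = 2.631156, which rounds to 2.6312.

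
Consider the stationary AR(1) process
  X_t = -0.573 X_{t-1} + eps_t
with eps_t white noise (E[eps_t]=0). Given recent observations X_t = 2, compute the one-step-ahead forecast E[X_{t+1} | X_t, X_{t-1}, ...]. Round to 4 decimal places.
E[X_{t+1} \mid \mathcal F_t] = -1.1460

For an AR(p) model X_t = c + sum_i phi_i X_{t-i} + eps_t, the
one-step-ahead conditional mean is
  E[X_{t+1} | X_t, ...] = c + sum_i phi_i X_{t+1-i}.
Substitute known values:
  E[X_{t+1} | ...] = (-0.573) * (2)
                   = -1.1460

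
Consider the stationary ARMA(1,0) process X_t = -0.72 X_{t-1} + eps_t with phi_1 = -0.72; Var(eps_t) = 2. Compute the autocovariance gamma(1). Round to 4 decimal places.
\gamma(1) = -2.9900

Multiply the model equation by X_{t-k} and take expectations. With theta_0 = psi_0 = 1 and psi_j the MA(infinity) weights, this gives
  gamma(k) - sum_i phi_i gamma(k-i) = c_k,
  c_k = sigma^2 * sum_{j=k..q} theta_j psi_{j-k}   (c_k = 0 for k > q),
using gamma(-m) = gamma(m).
Pure AR (q = 0): c_0 = sigma^2 = 2, c_k = 0 for k >= 1.
Equations for k = 0 and k = 1 (AR order 1):
  gamma(0) = phi_1 gamma(1) + c_0
  gamma(1) = phi_1 gamma(0) + c_1
Substituting the second into the first: gamma(0) (1 - phi_1^2) = c_0 + phi_1 c_1, so
  gamma(0) = c_0 / (1 - phi_1^2) = 2 / (1 - (-0.72)^2) = 2 / 0.4816 = 4.152824.
  gamma(1) = phi_1 gamma(0) = (-0.72)(4.152824) = -2.990033.
Therefore gamma(1) = -2.9900 (to 4 decimal places).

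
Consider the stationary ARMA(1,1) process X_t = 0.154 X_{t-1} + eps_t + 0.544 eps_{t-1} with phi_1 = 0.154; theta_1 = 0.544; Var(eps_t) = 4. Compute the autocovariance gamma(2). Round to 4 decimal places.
\gamma(2) = 0.4773

Multiply the model equation by X_{t-k} and take expectations. With theta_0 = psi_0 = 1 and psi_j the MA(infinity) weights, this gives
  gamma(k) - sum_i phi_i gamma(k-i) = c_k,
  c_k = sigma^2 * sum_{j=k..q} theta_j psi_{j-k}   (c_k = 0 for k > q),
using gamma(-m) = gamma(m).
psi-weights needed (psi_j = theta_j + sum_i phi_i psi_{j-i}):
  psi_1 = theta_1 + phi_1 = 0.544 + (0.154) = 0.698
Right-hand sides:
  c_0 = sigma^2 (1 + theta_1 psi_1) = 4 * (1 + (0.544)(0.698)) = 4 * 1.379712 = 5.518848
  c_1 = sigma^2 theta_1 = 4 * (0.544) = 2.176
  c_2 = 0
Equations for k = 0 and k = 1 (AR order 1):
  gamma(0) = phi_1 gamma(1) + c_0
  gamma(1) = phi_1 gamma(0) + c_1
Substituting the second into the first: gamma(0) (1 - phi_1^2) = c_0 + phi_1 c_1, so
  gamma(0) = (c_0 + phi_1 c_1) / (1 - phi_1^2) = (5.518848 + (0.154)(2.176)) / (1 - (0.154)^2) = 5.853952 / 0.976284 = 5.996157.
  gamma(1) = phi_1 gamma(0) + c_1 = (0.154)(5.996157) + (2.176) = 3.099408.
For k = 2 (> q): gamma(2) = phi_1 gamma(1) = (0.154)(3.099408) = 0.477309.
Therefore gamma(2) = 0.4773 (to 4 decimal places).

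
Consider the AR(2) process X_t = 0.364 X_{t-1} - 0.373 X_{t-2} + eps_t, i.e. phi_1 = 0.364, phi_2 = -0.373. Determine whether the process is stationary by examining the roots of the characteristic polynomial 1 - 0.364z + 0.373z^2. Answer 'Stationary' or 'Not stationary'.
\text{Stationary}

The AR(p) characteristic polynomial is P(z) = 1 - 0.364z + 0.373z^2.
Stationarity requires all roots to lie outside the unit circle, i.e. |z| > 1 for every root.
Set 1 + (-0.364) z + (0.373) z^2 = 0, i.e. a z^2 + b z + c = 0 with a = 0.373, b = -0.364, c = 1.
Discriminant D = b^2 - 4ac = (-0.364)^2 - 4*(0.373)*1 = 0.132496 - (1.492) = -1.359504.
D < 0, so the roots are the complex-conjugate pair z = (-b +/- i sqrt(-D)) / (2a) = 0.4879 +/- 1.563i.
For a conjugate pair |z|^2 = z * conj(z) = (product of roots) = c/a = 1/(0.373) = 2.680965, so |z| = sqrt(2.680965) = 1.6374 for both roots.
Moduli of all roots: 1.6374, 1.6374.
All moduli strictly greater than 1? Yes.
Verdict: Stationary.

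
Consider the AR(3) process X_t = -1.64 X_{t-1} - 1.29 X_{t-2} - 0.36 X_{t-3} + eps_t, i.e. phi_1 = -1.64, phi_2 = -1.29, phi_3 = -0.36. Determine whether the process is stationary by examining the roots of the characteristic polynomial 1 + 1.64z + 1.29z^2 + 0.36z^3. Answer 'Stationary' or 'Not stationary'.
\text{Stationary}

The AR(p) characteristic polynomial is P(z) = 1 + 1.64z + 1.29z^2 + 0.36z^3.
Stationarity requires all roots to lie outside the unit circle, i.e. |z| > 1 for every root.
Degree 3: look for a simple real root z0 first, then factor out (1 - z/z0) and solve the remaining quadratic.
Testing z0 = -2: P(-2) = 1 + (1.64)(-2) + (1.29)(-2)^2 + (0.36)(-2)^3
  = 1 + (-3.28) + (5.16) + (-2.88) = 0.  So z_0 = -2 is a root, |z_0| = 2.
Divide out the factor (1 + 0.5 z) = (1 - z/z0) (since 1/z0 = -0.5):
  P(z) = (1 + 0.5 z)(1 + (1.14) z + (0.72) z^2)
  [check: z-coef 1.14 - (-0.5) = 1.64; z^2-coef 0.72 - (-0.5)(1.14) = 1.29; z^3-coef -(-0.5)(0.72) = 0.36.]
Remaining roots from the quadratic factor 1 + (1.14) z + (0.72) z^2:
  Set 1 + (1.14) z + (0.72) z^2 = 0, i.e. a z^2 + b z + c = 0 with a = 0.72, b = 1.14, c = 1.
  Discriminant D = b^2 - 4ac = (1.14)^2 - 4*(0.72)*1 = 1.2996 - (2.88) = -1.5804.
  D < 0, so the roots are the complex-conjugate pair z = (-b +/- i sqrt(-D)) / (2a) = -0.7917 +/- 0.873i.
  For a conjugate pair |z|^2 = z * conj(z) = (product of roots) = c/a = 1/(0.72) = 1.388889, so |z| = sqrt(1.388889) = 1.1785 for both roots.
Moduli of all roots: 2.0000, 1.1785, 1.1785.
All moduli strictly greater than 1? Yes.
Verdict: Stationary.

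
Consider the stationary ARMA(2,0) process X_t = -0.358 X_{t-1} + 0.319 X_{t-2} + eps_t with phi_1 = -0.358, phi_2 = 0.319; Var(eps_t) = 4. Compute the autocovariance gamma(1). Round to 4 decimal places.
\gamma(1) = -3.2350

Multiply the model equation by X_{t-k} and take expectations. With theta_0 = psi_0 = 1 and psi_j the MA(infinity) weights, this gives
  gamma(k) - sum_i phi_i gamma(k-i) = c_k,
  c_k = sigma^2 * sum_{j=k..q} theta_j psi_{j-k}   (c_k = 0 for k > q),
using gamma(-m) = gamma(m).
Pure AR (q = 0): c_0 = sigma^2 = 4, c_k = 0 for k >= 1.
Equations for k = 0, 1, 2 (AR order 2, c_2 = 0):
  (E0) gamma(0) = phi_1 gamma(1) + phi_2 gamma(2) + c_0
  (E1) gamma(1) = phi_1 gamma(0) + phi_2 gamma(1) + c_1
  (E2) gamma(2) = phi_1 gamma(1) + phi_2 gamma(0)
From (E1): gamma(1) = A gamma(0) + B with
  A = phi_1 / (1 - phi_2) = -0.358 / 0.681 = -0.525698,   B = c_1 / (1 - phi_2) = 0 / 0.681 = 0.
Insert (E2) into (E0): gamma(0) (1 - phi_2^2) = phi_1 (1 + phi_2) gamma(1) + c_0.
  phi_1 (1 + phi_2) = (-0.358)(1.319) = -0.472202,   1 - phi_2^2 = 0.898239.
Replace gamma(1) by A gamma(0) + B and collect gamma(0):
  gamma(0) [0.898239 - (-0.472202)(-0.525698)] = c_0 = 4
  gamma(0) * 0.650004 = 4
  gamma(0) = 4 / 0.650004 = 6.153812.
  gamma(1) = A gamma(0) = (-0.525698)(6.153812) = -3.235044.
Therefore gamma(1) = -3.2350 (to 4 decimal places).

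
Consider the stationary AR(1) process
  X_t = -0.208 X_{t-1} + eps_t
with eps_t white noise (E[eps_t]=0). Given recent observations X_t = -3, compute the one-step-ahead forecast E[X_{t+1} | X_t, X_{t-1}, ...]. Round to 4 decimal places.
E[X_{t+1} \mid \mathcal F_t] = 0.6240

For an AR(p) model X_t = c + sum_i phi_i X_{t-i} + eps_t, the
one-step-ahead conditional mean is
  E[X_{t+1} | X_t, ...] = c + sum_i phi_i X_{t+1-i}.
Substitute known values:
  E[X_{t+1} | ...] = (-0.208) * (-3)
                   = 0.6240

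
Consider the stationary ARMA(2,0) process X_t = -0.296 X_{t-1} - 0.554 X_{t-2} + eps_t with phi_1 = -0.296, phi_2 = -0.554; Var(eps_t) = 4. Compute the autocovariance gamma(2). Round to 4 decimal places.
\gamma(2) = -2.9800

Multiply the model equation by X_{t-k} and take expectations. With theta_0 = psi_0 = 1 and psi_j the MA(infinity) weights, this gives
  gamma(k) - sum_i phi_i gamma(k-i) = c_k,
  c_k = sigma^2 * sum_{j=k..q} theta_j psi_{j-k}   (c_k = 0 for k > q),
using gamma(-m) = gamma(m).
Pure AR (q = 0): c_0 = sigma^2 = 4, c_k = 0 for k >= 1.
Equations for k = 0, 1, 2 (AR order 2, c_2 = 0):
  (E0) gamma(0) = phi_1 gamma(1) + phi_2 gamma(2) + c_0
  (E1) gamma(1) = phi_1 gamma(0) + phi_2 gamma(1) + c_1
  (E2) gamma(2) = phi_1 gamma(1) + phi_2 gamma(0)
From (E1): gamma(1) = A gamma(0) + B with
  A = phi_1 / (1 - phi_2) = -0.296 / 1.554 = -0.190476,   B = c_1 / (1 - phi_2) = 0 / 1.554 = 0.
Insert (E2) into (E0): gamma(0) (1 - phi_2^2) = phi_1 (1 + phi_2) gamma(1) + c_0.
  phi_1 (1 + phi_2) = (-0.296)(0.446) = -0.132016,   1 - phi_2^2 = 0.693084.
Replace gamma(1) by A gamma(0) + B and collect gamma(0):
  gamma(0) [0.693084 - (-0.132016)(-0.190476)] = c_0 = 4
  gamma(0) * 0.667938 = 4
  gamma(0) = 4 / 0.667938 = 5.988579.
  gamma(1) = A gamma(0) = (-0.190476)(5.988579) = -1.140682.
  gamma(2) = phi_1 gamma(1) + phi_2 gamma(0) = (-0.296)(-1.140682) + (-0.554)(5.988579) = -2.980031.
Therefore gamma(2) = -2.9800 (to 4 decimal places).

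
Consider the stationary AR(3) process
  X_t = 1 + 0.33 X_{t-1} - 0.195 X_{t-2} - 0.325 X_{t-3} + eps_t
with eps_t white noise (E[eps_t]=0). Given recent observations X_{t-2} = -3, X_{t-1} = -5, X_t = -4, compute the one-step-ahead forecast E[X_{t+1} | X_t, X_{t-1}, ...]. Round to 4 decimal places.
E[X_{t+1} \mid \mathcal F_t] = 1.6300

For an AR(p) model X_t = c + sum_i phi_i X_{t-i} + eps_t, the
one-step-ahead conditional mean is
  E[X_{t+1} | X_t, ...] = c + sum_i phi_i X_{t+1-i}.
Substitute known values:
  E[X_{t+1} | ...] = 1 + (0.33) * (-4) + (-0.195) * (-5) + (-0.325) * (-3)
                   = 1.6300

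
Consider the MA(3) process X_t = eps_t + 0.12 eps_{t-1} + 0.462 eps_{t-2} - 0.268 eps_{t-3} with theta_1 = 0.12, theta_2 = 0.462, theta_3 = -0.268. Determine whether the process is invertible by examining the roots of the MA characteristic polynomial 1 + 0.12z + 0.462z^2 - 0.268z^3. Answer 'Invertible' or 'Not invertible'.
\text{Invertible}

The MA(q) characteristic polynomial is P(z) = 1 + 0.12z + 0.462z^2 - 0.268z^3.
Invertibility requires all roots to lie outside the unit circle, i.e. |z| > 1 for every root.
Degree 3: look for a simple real root z0 first, then factor out (1 - z/z0) and solve the remaining quadratic.
Testing z0 = 2.5: P(2.5) = 1 + (0.12)(2.5) + (0.462)(2.5)^2 + (-0.268)(2.5)^3
  = 1 + (0.3) + (2.8875) + (-4.1875) = 0.  So z_0 = 2.5 is a root, |z_0| = 2.5.
Divide out the factor (1 - 0.4 z) = (1 - z/z0) (since 1/z0 = 0.4):
  P(z) = (1 - 0.4 z)(1 + (0.52) z + (0.67) z^2)
  [check: z-coef 0.52 - (0.4) = 0.12; z^2-coef 0.67 - (0.4)(0.52) = 0.462; z^3-coef -(0.4)(0.67) = -0.268.]
Remaining roots from the quadratic factor 1 + (0.52) z + (0.67) z^2:
  Set 1 + (0.52) z + (0.67) z^2 = 0, i.e. a z^2 + b z + c = 0 with a = 0.67, b = 0.52, c = 1.
  Discriminant D = b^2 - 4ac = (0.52)^2 - 4*(0.67)*1 = 0.2704 - (2.68) = -2.4096.
  D < 0, so the roots are the complex-conjugate pair z = (-b +/- i sqrt(-D)) / (2a) = -0.3881 +/- 1.1584i.
  For a conjugate pair |z|^2 = z * conj(z) = (product of roots) = c/a = 1/(0.67) = 1.492537, so |z| = sqrt(1.492537) = 1.2217 for both roots.
Moduli of all roots: 2.5000, 1.2217, 1.2217.
All moduli strictly greater than 1? Yes.
Verdict: Invertible.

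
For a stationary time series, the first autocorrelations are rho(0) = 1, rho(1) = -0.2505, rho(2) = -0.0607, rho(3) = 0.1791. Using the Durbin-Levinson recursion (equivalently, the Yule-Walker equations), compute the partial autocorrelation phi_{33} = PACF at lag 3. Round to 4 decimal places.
\phi_{33} = 0.1400

The PACF at lag k is phi_{kk}, the last component of the solution
to the Yule-Walker system G_k phi = r_k where
  (G_k)_{ij} = rho(|i - j|), (r_k)_i = rho(i), i,j = 1..k.
Equivalently, Durbin-Levinson gives phi_{kk} iteratively:
  phi_{11} = rho(1)
  phi_{kk} = [rho(k) - sum_{j=1..k-1} phi_{k-1,j} rho(k-j)]
            / [1 - sum_{j=1..k-1} phi_{k-1,j} rho(j)],
  phi_{k,j} = phi_{k-1,j} - phi_{kk} phi_{k-1,k-j},  j = 1..k-1.
Step k = 1:
  phi_11 = rho(1) = -0.2505.
Step k = 2:
  phi_22 = [rho(2) - phi_11 rho(1)] / [1 - phi_11 rho(1)] = [-0.0607 - (-0.2505)(-0.2505)] / [1 - (-0.2505)(-0.2505)]
         = -0.12345025 / 0.93724975 = -0.131715.
  Update: phi_21 = phi_11 - phi_22 phi_11 = -0.2505 - (-0.131715)(-0.2505) = -0.283495.
Step k = 3:
  phi_33 = [rho(3) - phi_21 rho(2) - phi_22 rho(1)] / [1 - phi_21 rho(1) - phi_22 rho(2)]
    numerator   = 0.1791 - (-0.283495)(-0.0607) - (-0.131715)(-0.2505) = 0.12889716
    denominator = 1 - (-0.283495)(-0.2505) - (-0.131715)(-0.0607) = 0.92098945
  phi_33 = 0.12889716 / 0.92098945 = 0.14.
Therefore phi_{33} = 0.1400.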